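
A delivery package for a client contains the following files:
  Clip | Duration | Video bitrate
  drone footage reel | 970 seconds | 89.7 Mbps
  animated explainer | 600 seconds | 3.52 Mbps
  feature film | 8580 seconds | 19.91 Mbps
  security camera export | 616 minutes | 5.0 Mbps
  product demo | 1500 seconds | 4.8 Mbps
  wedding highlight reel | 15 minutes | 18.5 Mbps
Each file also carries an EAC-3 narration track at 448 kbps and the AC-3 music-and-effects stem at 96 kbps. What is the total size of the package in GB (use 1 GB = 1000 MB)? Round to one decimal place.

61.9 GB

Audio total: 448 + 96 = 544 kbps = 0.544 Mbps.
drone footage reel: 90.244 Mbps × 970 s = 87536.7 Mb
animated explainer: 4.064 Mbps × 600 s = 2438.4 Mb
feature film: 20.454 Mbps × 8580 s = 175495.3 Mb
security camera export: 5.544 Mbps × 36960 s = 204906.2 Mb
product demo: 5.344 Mbps × 1500 s = 8016.0 Mb
wedding highlight reel: 19.044 Mbps × 900 s = 17139.6 Mb
Total: 495532.2 Mb = 61941.5 MB.
= 61.94 GB.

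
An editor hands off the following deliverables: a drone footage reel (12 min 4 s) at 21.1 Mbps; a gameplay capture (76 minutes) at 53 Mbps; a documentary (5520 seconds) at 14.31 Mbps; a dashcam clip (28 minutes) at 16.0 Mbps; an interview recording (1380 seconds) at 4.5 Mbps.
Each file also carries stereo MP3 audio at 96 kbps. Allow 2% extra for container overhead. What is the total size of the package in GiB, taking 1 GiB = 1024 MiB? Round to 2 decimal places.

43.98 GiB

Audio: 96 kbps = 0.096 Mbps.
drone footage reel: 21.196 Mbps × 724 s × 1.02 = 15652.8 Mb
gameplay capture: 53.096 Mbps × 4560 s × 1.02 = 246960.1 Mb
documentary: 14.406 Mbps × 5520 s × 1.02 = 81111.5 Mb
dashcam clip: 16.096 Mbps × 1680 s × 1.02 = 27582.1 Mb
interview recording: 4.596 Mbps × 1380 s × 1.02 = 6469.3 Mb
Total: 377775.9 Mb = 47222.0 MB.
= 43.98 GiB.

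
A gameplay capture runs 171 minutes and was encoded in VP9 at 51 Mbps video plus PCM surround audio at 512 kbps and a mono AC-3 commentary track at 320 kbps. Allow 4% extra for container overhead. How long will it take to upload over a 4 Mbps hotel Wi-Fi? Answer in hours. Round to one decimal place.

171 min = 10260 s
Audio total: 512 + 320 = 832 kbps = 0.832 Mbps.
Total bitrate: 51.832 Mbps.
File: 51.832 Mbps × 10260 s = 531796.3 Mb.
With 4% container overhead: ×1.04. → 553068.2 Mb.
At 4 Mbps: 553068.2 / 4 = 138267.0 s ≈ 38.4 hours.

38.4 hours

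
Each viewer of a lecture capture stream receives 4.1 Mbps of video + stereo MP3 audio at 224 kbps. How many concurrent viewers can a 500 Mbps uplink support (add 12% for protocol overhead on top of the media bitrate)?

103

Audio: 224 kbps = 0.224 Mbps.
Per-viewer media rate: 4.324 Mbps.
On the wire with 12% overhead: 4.843 Mbps.
500 Mbps = 500.0 Mbps; 500.0 / 4.843 = 103.24 → 103 viewers.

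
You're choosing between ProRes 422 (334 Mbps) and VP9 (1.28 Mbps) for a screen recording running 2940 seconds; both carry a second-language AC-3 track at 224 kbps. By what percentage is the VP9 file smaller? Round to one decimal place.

Audio: 224 kbps = 0.224 Mbps.
ProRes 422: 334.224 Mbps × 2940 s = 982618.6 Mb = 114.392 GiB.
VP9: 1.504 Mbps × 2940 s = 4421.8 Mb = 0.515 GiB.
Reduction: (1 − 0.515/114.392) × 100 = 99.55%.

99.6%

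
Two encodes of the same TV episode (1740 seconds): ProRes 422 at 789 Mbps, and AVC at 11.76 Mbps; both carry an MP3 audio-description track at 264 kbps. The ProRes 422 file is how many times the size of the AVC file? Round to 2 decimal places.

Audio: 264 kbps = 0.264 Mbps.
ProRes 422: 789.264 Mbps × 1740 s = 1373319.4 Mb = 171.665 GB.
AVC: 12.024 Mbps × 1740 s = 20921.8 Mb = 2.615 GB.
Ratio: 171.665 / 2.615 = 65.641.

65.64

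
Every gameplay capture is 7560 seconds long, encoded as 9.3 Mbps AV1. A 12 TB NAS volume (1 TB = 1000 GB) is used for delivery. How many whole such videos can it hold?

1365

Per item: 9.300 Mbps × 7560 s = 70,308 Mb = 8,788 MB.
Capacity: 12 TB = 96,000,000 Mb; 1365.42 items → 1365 complete.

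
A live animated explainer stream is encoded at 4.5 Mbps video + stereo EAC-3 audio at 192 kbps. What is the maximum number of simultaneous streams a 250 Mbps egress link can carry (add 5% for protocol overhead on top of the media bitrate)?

50

Audio: 192 kbps = 0.192 Mbps.
Per-viewer media rate: 4.692 Mbps.
On the wire with 5% overhead: 4.927 Mbps.
250 Mbps = 250.0 Mbps; 250.0 / 4.927 = 50.74 → 50 viewers.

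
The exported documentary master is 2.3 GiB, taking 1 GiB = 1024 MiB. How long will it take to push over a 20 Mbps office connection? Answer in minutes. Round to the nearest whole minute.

File: 2.3 GiB = 19756.8 Mb.
At 20 Mbps: 19756.8 / 20 = 987.8 s ≈ 16.5 minutes.

16 minutes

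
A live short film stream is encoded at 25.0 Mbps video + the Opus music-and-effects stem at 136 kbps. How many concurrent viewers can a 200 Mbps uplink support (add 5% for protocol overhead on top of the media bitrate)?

Audio: 136 kbps = 0.136 Mbps.
Per-viewer media rate: 25.136 Mbps.
On the wire with 5% overhead: 26.393 Mbps.
200 Mbps = 200.0 Mbps; 200.0 / 26.393 = 7.58 → 7 viewers.

7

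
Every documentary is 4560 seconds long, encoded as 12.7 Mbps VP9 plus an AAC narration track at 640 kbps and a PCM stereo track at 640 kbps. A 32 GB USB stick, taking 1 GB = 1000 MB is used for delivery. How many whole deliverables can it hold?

Audio total: 640 + 640 = 1280 kbps = 1.280 Mbps.
Total bitrate: 13.980 Mbps.
Per item: 13.980 Mbps × 4560 s = 63,749 Mb = 7,969 MB.
Capacity: 32 GB = 256,000 Mb; 4.02 items → 4 complete.

4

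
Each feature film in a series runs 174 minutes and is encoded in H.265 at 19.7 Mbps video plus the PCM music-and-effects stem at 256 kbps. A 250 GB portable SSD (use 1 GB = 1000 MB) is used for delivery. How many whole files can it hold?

174 min = 10440 s
Audio: 256 kbps = 0.256 Mbps.
Total bitrate: 19.956 Mbps.
Per item: 19.956 Mbps × 10440 s = 208,341 Mb = 26,043 MB.
Capacity: 250 GB = 2,000,000 Mb; 9.60 items → 9 complete.

9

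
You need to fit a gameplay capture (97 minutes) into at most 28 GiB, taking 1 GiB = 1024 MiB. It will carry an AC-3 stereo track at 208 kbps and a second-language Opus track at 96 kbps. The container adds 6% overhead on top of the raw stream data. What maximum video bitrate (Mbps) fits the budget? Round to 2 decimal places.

38.68 Mbps

Budget: 28 GiB = 240518.2 Mb.
Stream payload after overhead: 240518.2 / 1.06 = 226903.9 Mb.
97 min = 5820 s
Total bitrate budget: 226903.9 Mb / 5820 s = 38.987 Mbps.
Audio total: 208 + 96 = 304 kbps = 0.304 Mbps.
Video: 38.987 − 0.304 = 38.683 Mbps.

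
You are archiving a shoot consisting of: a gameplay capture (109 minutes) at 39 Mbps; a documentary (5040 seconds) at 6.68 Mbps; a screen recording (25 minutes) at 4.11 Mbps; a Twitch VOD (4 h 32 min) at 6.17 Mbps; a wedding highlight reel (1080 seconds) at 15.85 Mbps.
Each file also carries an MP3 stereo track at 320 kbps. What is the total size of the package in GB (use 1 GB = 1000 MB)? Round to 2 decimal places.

52.81 GB

Audio: 320 kbps = 0.320 Mbps.
gameplay capture: 39.320 Mbps × 6540 s = 257152.8 Mb
documentary: 7.000 Mbps × 5040 s = 35280.0 Mb
screen recording: 4.430 Mbps × 1500 s = 6645.0 Mb
Twitch VOD: 6.490 Mbps × 16320 s = 105916.8 Mb
wedding highlight reel: 16.170 Mbps × 1080 s = 17463.6 Mb
Total: 422458.2 Mb = 52807.3 MB.
= 52.81 GB.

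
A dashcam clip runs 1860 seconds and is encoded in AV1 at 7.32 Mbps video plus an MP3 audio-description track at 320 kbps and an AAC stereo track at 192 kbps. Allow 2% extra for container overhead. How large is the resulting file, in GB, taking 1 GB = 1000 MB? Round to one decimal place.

Audio total: 320 + 192 = 512 kbps = 0.512 Mbps.
Total bitrate: 7.32 + 0.512 = 7.832 Mbps.
Stream data: 7.832 Mbps × 1860 s = 14567.5 Mb.
With 2% container overhead: ×1.02.
14,859 Mb ÷ 8 = 1,857 MB → 1.857 GB.

1.9 GB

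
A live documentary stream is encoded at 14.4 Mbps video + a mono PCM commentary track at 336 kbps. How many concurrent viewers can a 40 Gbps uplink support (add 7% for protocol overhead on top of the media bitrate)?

Audio: 336 kbps = 0.336 Mbps.
Per-viewer media rate: 14.736 Mbps.
On the wire with 7% overhead: 15.768 Mbps.
40 Gbps = 40,000 Mbps; 40,000 / 15.768 = 2536.86 → 2536 viewers.

2536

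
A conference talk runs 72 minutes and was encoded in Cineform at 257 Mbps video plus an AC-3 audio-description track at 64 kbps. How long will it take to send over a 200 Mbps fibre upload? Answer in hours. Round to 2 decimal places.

1.54 hours

72 min = 4320 s
Audio: 64 kbps = 0.064 Mbps.
Total bitrate: 257.064 Mbps.
File: 257.064 Mbps × 4320 s = 1110516.5 Mb.
At 200 Mbps: 1110516.5 / 200 = 5552.6 s ≈ 1.54 hours.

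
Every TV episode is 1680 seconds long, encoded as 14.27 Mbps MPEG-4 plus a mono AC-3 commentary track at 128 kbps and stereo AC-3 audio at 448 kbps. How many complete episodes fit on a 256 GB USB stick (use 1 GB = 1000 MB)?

82

Audio total: 128 + 448 = 576 kbps = 0.576 Mbps.
Total bitrate: 14.846 Mbps.
Per item: 14.846 Mbps × 1680 s = 24,941 Mb = 3,118 MB.
Capacity: 256 GB = 2,048,000 Mb; 82.11 items → 82 complete.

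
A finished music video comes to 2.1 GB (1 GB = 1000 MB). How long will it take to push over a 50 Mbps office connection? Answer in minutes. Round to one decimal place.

File: 2.1 GB = 16800.0 Mb.
At 50 Mbps: 16800.0 / 50 = 336.0 s ≈ 5.6 minutes.

5.6 minutes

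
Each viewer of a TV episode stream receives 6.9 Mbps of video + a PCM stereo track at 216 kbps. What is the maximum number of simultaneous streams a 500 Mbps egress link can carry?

Audio: 216 kbps = 0.216 Mbps.
Per-viewer media rate: 7.116 Mbps.
500 Mbps = 500.0 Mbps; 500.0 / 7.116 = 70.26 → 70 viewers.

70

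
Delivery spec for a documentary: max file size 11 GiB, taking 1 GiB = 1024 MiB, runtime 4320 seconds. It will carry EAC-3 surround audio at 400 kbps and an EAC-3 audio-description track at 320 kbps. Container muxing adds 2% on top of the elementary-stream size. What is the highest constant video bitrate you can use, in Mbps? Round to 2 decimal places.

20.72 Mbps

Budget: 11 GiB = 94489.3 Mb.
Stream payload after overhead: 94489.3 / 1.02 = 92636.5 Mb.
Total bitrate budget: 92636.5 Mb / 4320 s = 21.444 Mbps.
Audio total: 400 + 320 = 720 kbps = 0.720 Mbps.
Video: 21.444 − 0.720 = 20.724 Mbps.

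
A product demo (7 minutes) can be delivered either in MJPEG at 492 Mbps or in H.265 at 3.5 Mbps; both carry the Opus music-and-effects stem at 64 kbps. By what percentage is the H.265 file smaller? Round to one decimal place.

7 min = 420 s
Audio: 64 kbps = 0.064 Mbps.
MJPEG: 492.064 Mbps × 420 s = 206666.9 Mb = 24.059 GiB.
H.265: 3.564 Mbps × 420 s = 1496.9 Mb = 0.174 GiB.
Reduction: (1 − 0.174/24.059) × 100 = 99.28%.

99.3%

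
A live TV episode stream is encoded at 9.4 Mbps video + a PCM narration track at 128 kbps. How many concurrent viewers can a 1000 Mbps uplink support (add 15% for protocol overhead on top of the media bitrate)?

Audio: 128 kbps = 0.128 Mbps.
Per-viewer media rate: 9.528 Mbps.
On the wire with 15% overhead: 10.957 Mbps.
1000 Mbps = 1,000 Mbps; 1,000 / 10.957 = 91.26 → 91 viewers.

91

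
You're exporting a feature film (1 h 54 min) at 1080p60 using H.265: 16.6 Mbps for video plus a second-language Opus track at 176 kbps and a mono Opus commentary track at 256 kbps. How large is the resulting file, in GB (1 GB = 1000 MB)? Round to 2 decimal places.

14.56 GB

1 h 54 min = 114 min = 6840 s
Audio total: 176 + 256 = 432 kbps = 0.432 Mbps.
Total bitrate: 16.6 + 0.432 = 17.032 Mbps.
Stream data: 17.032 Mbps × 6840 s = 116498.9 Mb.
116,499 Mb ÷ 8 = 14,562 MB → 14.56 GB.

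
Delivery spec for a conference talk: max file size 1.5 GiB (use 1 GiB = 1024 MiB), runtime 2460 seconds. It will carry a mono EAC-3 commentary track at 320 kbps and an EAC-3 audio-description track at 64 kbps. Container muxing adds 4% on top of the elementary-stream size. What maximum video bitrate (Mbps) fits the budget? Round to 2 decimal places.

4.65 Mbps

Budget: 1.5 GiB = 12884.9 Mb.
Stream payload after overhead: 12884.9 / 1.04 = 12389.3 Mb.
Total bitrate budget: 12389.3 Mb / 2460 s = 5.036 Mbps.
Audio total: 320 + 64 = 384 kbps = 0.384 Mbps.
Video: 5.036 − 0.384 = 4.652 Mbps.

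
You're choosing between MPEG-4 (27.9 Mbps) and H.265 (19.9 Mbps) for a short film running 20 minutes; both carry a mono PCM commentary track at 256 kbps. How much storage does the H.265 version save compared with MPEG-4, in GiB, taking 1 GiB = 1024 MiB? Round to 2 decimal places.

20 min = 1200 s
Audio: 256 kbps = 0.256 Mbps.
MPEG-4: 28.156 Mbps × 1200 s = 33787.2 Mb = 3.933 GiB.
H.265: 20.156 Mbps × 1200 s = 24187.2 Mb = 2.816 GiB.
Saving: 3.933 − 2.816 = 1.118 GiB.

1.12 GiB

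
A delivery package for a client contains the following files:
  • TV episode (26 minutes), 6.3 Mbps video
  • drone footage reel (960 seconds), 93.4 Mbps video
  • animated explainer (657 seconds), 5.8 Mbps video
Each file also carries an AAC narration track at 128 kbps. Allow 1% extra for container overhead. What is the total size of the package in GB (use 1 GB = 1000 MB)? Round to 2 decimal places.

Audio: 128 kbps = 0.128 Mbps.
TV episode: 6.428 Mbps × 1560 s × 1.01 = 10128.0 Mb
drone footage reel: 93.528 Mbps × 960 s × 1.01 = 90684.7 Mb
animated explainer: 5.928 Mbps × 657 s × 1.01 = 3933.6 Mb
Total: 104746.3 Mb = 13093.3 MB.
= 13.09 GB.

13.09 GB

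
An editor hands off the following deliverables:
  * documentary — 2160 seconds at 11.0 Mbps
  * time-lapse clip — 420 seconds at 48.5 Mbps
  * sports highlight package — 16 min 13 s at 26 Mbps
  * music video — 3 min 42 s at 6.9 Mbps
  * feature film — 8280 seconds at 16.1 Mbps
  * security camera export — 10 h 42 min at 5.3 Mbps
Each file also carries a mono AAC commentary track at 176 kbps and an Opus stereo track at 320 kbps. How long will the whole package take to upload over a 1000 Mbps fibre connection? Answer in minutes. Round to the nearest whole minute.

Audio total: 176 + 320 = 496 kbps = 0.496 Mbps.
documentary: 11.496 Mbps × 2160 s = 24831.4 Mb
time-lapse clip: 48.996 Mbps × 420 s = 20578.3 Mb
sports highlight package: 26.496 Mbps × 973 s = 25780.6 Mb
music video: 7.396 Mbps × 222 s = 1641.9 Mb
feature film: 16.596 Mbps × 8280 s = 137414.9 Mb
security camera export: 5.796 Mbps × 38520 s = 223261.9 Mb
Total: 433509.0 Mb = 54188.6 MB.
At 1000 Mbps: 433509.0 / 1000 = 434 s ≈ 7.23 minutes.

7 minutes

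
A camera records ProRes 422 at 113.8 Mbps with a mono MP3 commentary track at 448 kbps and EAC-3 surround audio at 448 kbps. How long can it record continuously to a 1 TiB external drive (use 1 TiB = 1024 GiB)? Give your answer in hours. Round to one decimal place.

Audio total: 448 + 448 = 896 kbps = 0.896 Mbps.
Total bitrate: 113.8 + 0.896 = 114.696 Mbps.
Capacity: 1 TiB = 8,796,093 Mb.
Recording time: 8,796,093 / 114.696 = 76,690 s ≈ 21.3 hours.

21.3 hours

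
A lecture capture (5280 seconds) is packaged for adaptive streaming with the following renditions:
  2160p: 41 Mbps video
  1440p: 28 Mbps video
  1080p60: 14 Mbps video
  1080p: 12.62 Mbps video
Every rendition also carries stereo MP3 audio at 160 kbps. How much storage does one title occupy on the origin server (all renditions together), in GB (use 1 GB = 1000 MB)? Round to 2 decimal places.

63.53 GB

Audio: 160 kbps = 0.160 Mbps.
Sum of rendition bitrates: (41+0.160) + (28+0.160) + (14+0.160) + (12.62+0.160) = 96.260 Mbps.
× 5280 s = 508,253 Mb = 63,532 MB = 63.53 GB.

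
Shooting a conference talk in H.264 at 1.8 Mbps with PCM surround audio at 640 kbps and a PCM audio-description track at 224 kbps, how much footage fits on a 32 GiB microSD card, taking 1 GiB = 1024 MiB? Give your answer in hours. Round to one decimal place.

28.7 hours

Audio total: 640 + 224 = 864 kbps = 0.864 Mbps.
Total bitrate: 1.8 + 0.864 = 2.664 Mbps.
Capacity: 32 GiB = 274,878 Mb.
Recording time: 274,878 / 2.664 = 103,182 s ≈ 28.7 hours.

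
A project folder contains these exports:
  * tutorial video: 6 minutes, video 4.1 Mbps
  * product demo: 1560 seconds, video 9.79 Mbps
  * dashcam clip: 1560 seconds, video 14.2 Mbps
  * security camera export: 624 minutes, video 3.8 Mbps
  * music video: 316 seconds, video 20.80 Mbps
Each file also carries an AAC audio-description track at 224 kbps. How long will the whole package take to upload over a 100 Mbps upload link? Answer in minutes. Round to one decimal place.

Audio: 224 kbps = 0.224 Mbps.
tutorial video: 4.324 Mbps × 360 s = 1556.6 Mb
product demo: 10.014 Mbps × 1560 s = 15621.8 Mb
dashcam clip: 14.424 Mbps × 1560 s = 22501.4 Mb
security camera export: 4.024 Mbps × 37440 s = 150658.6 Mb
music video: 21.024 Mbps × 316 s = 6643.6 Mb
Total: 196982.1 Mb = 24622.8 MB.
At 100 Mbps: 196982.1 / 100 = 1970 s ≈ 32.8 minutes.

32.8 minutes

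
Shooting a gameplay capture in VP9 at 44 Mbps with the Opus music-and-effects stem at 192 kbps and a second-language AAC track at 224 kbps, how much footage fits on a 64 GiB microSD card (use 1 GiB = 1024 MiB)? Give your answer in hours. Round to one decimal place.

Audio total: 192 + 224 = 416 kbps = 0.416 Mbps.
Total bitrate: 44 + 0.416 = 44.416 Mbps.
Capacity: 64 GiB = 549,756 Mb.
Recording time: 549,756 / 44.416 = 12,377 s ≈ 3.44 hours.

3.4 hours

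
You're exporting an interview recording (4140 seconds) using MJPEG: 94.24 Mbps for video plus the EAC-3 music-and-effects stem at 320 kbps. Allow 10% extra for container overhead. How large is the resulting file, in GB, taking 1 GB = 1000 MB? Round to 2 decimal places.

Audio: 320 kbps = 0.320 Mbps.
Total bitrate: 94.24 + 0.320 = 94.560 Mbps.
Stream data: 94.560 Mbps × 4140 s = 391478.4 Mb.
With 10% container overhead: ×1.10.
430,626 Mb ÷ 8 = 53,828 MB → 53.83 GB.

53.83 GB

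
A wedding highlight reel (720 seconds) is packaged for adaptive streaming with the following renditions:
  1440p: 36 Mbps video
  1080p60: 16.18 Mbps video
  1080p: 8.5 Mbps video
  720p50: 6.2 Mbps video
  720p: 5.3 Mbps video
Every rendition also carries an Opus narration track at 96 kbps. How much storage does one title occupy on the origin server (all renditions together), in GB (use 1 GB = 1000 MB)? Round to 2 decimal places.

6.54 GB

Audio: 96 kbps = 0.096 Mbps.
Sum of rendition bitrates: (36+0.096) + (16.18+0.096) + (8.5+0.096) + (6.2+0.096) + (5.3+0.096) = 72.660 Mbps.
× 720 s = 52,315 Mb = 6,539 MB = 6.539 GB.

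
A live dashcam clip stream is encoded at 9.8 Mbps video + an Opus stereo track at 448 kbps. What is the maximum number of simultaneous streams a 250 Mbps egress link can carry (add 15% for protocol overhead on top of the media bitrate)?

Audio: 448 kbps = 0.448 Mbps.
Per-viewer media rate: 10.248 Mbps.
On the wire with 15% overhead: 11.785 Mbps.
250 Mbps = 250.0 Mbps; 250.0 / 11.785 = 21.21 → 21 viewers.

21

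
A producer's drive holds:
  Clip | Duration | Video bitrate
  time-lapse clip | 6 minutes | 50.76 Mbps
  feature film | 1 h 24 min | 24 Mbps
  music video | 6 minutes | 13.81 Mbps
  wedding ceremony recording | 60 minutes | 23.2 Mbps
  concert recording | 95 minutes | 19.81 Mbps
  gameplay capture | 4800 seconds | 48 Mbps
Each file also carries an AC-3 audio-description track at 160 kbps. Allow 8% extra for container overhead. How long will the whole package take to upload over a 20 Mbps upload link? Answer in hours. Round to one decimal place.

8.6 hours

Audio: 160 kbps = 0.160 Mbps.
time-lapse clip: 50.920 Mbps × 360 s × 1.08 = 19797.7 Mb
feature film: 24.160 Mbps × 5040 s × 1.08 = 131507.7 Mb
music video: 13.970 Mbps × 360 s × 1.08 = 5431.5 Mb
wedding ceremony recording: 23.360 Mbps × 3600 s × 1.08 = 90823.7 Mb
concert recording: 19.970 Mbps × 5700 s × 1.08 = 122935.3 Mb
gameplay capture: 48.160 Mbps × 4800 s × 1.08 = 249661.4 Mb
Total: 620157.4 Mb = 77519.7 MB.
At 20 Mbps: 620157.4 / 20 = 31008 s ≈ 8.61 hours.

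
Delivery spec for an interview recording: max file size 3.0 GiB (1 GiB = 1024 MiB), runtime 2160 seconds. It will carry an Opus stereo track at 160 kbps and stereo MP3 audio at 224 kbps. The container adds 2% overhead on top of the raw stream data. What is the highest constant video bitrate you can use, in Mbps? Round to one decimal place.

11.3 Mbps

Budget: 3.0 GiB = 25769.8 Mb.
Stream payload after overhead: 25769.8 / 1.02 = 25264.5 Mb.
Total bitrate budget: 25264.5 Mb / 2160 s = 11.697 Mbps.
Audio total: 160 + 224 = 384 kbps = 0.384 Mbps.
Video: 11.697 − 0.384 = 11.313 Mbps.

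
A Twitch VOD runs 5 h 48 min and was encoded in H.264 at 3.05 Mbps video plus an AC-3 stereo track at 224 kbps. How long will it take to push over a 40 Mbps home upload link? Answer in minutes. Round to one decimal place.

28.5 minutes

5 h 48 min = 348 min = 20880 s
Audio: 224 kbps = 0.224 Mbps.
Total bitrate: 3.274 Mbps.
File: 3.274 Mbps × 20880 s = 68361.1 Mb.
At 40 Mbps: 68361.1 / 40 = 1709.0 s ≈ 28.5 minutes.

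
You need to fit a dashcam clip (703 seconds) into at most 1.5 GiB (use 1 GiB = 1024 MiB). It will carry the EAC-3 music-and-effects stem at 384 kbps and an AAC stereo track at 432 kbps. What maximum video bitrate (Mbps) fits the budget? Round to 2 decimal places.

17.51 Mbps

Budget: 1.5 GiB = 12884.9 Mb.
Total bitrate budget: 12884.9 Mb / 703 s = 18.328 Mbps.
Audio total: 384 + 432 = 816 kbps = 0.816 Mbps.
Video: 18.328 − 0.816 = 17.512 Mbps.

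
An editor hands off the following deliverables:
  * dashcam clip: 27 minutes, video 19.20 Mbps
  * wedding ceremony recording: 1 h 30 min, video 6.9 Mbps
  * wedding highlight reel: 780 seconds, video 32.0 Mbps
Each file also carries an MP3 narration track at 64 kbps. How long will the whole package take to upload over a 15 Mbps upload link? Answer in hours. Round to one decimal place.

Audio: 64 kbps = 0.064 Mbps.
dashcam clip: 19.264 Mbps × 1620 s = 31207.7 Mb
wedding ceremony recording: 6.964 Mbps × 5400 s = 37605.6 Mb
wedding highlight reel: 32.064 Mbps × 780 s = 25009.9 Mb
Total: 93823.2 Mb = 11727.9 MB.
At 15 Mbps: 93823.2 / 15 = 6255 s ≈ 1.74 hours.

1.7 hours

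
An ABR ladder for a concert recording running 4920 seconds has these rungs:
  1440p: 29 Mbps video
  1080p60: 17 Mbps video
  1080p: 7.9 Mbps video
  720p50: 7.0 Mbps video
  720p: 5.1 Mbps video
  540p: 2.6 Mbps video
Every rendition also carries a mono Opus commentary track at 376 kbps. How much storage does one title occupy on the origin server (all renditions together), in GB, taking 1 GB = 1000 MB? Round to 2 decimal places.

43.58 GB

Audio: 376 kbps = 0.376 Mbps.
Sum of rendition bitrates: (29+0.376) + (17+0.376) + (7.9+0.376) + (7.0+0.376) + (5.1+0.376) + (2.6+0.376) = 70.856 Mbps.
× 4920 s = 348,612 Mb = 43,576 MB = 43.58 GB.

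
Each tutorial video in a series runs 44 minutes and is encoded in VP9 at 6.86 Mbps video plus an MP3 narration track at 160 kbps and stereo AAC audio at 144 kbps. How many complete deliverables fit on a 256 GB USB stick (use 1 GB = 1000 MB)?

108

44 min = 2640 s
Audio total: 160 + 144 = 304 kbps = 0.304 Mbps.
Total bitrate: 7.164 Mbps.
Per item: 7.164 Mbps × 2640 s = 18,913 Mb = 2,364 MB.
Capacity: 256 GB = 2,048,000 Mb; 108.29 items → 108 complete.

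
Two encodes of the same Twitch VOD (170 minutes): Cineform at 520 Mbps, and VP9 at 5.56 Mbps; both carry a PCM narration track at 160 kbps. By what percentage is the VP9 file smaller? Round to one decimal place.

98.9%

170 min = 10200 s
Audio: 160 kbps = 0.160 Mbps.
Cineform: 520.160 Mbps × 10200 s = 5305632.0 Mb = 663.204 GB.
VP9: 5.720 Mbps × 10200 s = 58344.0 Mb = 7.293 GB.
Reduction: (1 − 7.293/663.204) × 100 = 98.90%.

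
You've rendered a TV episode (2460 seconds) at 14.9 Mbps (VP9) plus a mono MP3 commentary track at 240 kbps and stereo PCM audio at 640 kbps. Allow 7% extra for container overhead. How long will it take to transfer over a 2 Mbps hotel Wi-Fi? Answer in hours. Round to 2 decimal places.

5.77 hours

Audio total: 240 + 640 = 880 kbps = 0.880 Mbps.
Total bitrate: 15.780 Mbps.
File: 15.780 Mbps × 2460 s = 38818.8 Mb.
With 7% container overhead: ×1.07. → 41536.1 Mb.
At 2 Mbps: 41536.1 / 2 = 20768.1 s ≈ 5.77 hours.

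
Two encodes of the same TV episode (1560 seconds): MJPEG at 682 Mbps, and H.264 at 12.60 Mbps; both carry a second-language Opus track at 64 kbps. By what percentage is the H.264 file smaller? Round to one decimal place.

98.1%

Audio: 64 kbps = 0.064 Mbps.
MJPEG: 682.064 Mbps × 1560 s = 1064019.8 Mb = 133.002 GB.
H.264: 12.664 Mbps × 1560 s = 19755.8 Mb = 2.469 GB.
Reduction: (1 − 2.469/133.002) × 100 = 98.14%.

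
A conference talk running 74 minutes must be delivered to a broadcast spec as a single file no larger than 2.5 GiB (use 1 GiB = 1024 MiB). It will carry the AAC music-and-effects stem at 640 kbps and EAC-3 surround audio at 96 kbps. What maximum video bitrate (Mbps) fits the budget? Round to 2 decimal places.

Budget: 2.5 GiB = 21474.8 Mb.
74 min = 4440 s
Total bitrate budget: 21474.8 Mb / 4440 s = 4.837 Mbps.
Audio total: 640 + 96 = 736 kbps = 0.736 Mbps.
Video: 4.837 − 0.736 = 4.101 Mbps.

4.10 Mbps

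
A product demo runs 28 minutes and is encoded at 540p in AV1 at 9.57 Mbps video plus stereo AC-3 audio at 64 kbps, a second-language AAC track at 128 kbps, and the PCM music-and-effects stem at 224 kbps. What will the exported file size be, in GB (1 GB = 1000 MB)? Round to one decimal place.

28 min = 1680 s
Audio total: 64 + 128 + 224 = 416 kbps = 0.416 Mbps.
Total bitrate: 9.57 + 0.416 = 9.986 Mbps.
Stream data: 9.986 Mbps × 1680 s = 16776.5 Mb.
16,776 Mb ÷ 8 = 2,097 MB → 2.097 GB.

2.1 GB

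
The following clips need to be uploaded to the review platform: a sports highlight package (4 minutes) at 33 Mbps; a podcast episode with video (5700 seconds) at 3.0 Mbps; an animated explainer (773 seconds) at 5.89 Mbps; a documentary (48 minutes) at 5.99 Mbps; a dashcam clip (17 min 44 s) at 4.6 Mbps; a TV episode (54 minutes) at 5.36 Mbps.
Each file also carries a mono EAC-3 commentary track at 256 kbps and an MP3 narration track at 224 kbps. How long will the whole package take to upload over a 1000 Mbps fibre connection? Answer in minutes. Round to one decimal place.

1.3 minutes

Audio total: 256 + 224 = 480 kbps = 0.480 Mbps.
sports highlight package: 33.480 Mbps × 240 s = 8035.2 Mb
podcast episode with video: 3.480 Mbps × 5700 s = 19836.0 Mb
animated explainer: 6.370 Mbps × 773 s = 4924.0 Mb
documentary: 6.470 Mbps × 2880 s = 18633.6 Mb
dashcam clip: 5.080 Mbps × 1064 s = 5405.1 Mb
TV episode: 5.840 Mbps × 3240 s = 18921.6 Mb
Total: 75755.5 Mb = 9469.4 MB.
At 1000 Mbps: 75755.5 / 1000 = 76 s ≈ 1.26 minutes.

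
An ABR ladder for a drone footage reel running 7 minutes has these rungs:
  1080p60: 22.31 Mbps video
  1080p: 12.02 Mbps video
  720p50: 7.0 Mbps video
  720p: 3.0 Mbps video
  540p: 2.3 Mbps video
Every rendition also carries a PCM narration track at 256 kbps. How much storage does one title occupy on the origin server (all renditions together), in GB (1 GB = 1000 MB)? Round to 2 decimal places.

7 min = 420 s
Audio: 256 kbps = 0.256 Mbps.
Sum of rendition bitrates: (22.31+0.256) + (12.02+0.256) + (7.0+0.256) + (3.0+0.256) + (2.3+0.256) = 47.910 Mbps.
× 420 s = 20,122 Mb = 2,515 MB = 2.515 GB.

2.52 GB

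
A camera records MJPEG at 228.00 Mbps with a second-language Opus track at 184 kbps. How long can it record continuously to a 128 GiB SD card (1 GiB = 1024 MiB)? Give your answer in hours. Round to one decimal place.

Audio: 184 kbps = 0.184 Mbps.
Total bitrate: 228.00 + 0.184 = 228.184 Mbps.
Capacity: 128 GiB = 1,099,512 Mb.
Recording time: 1,099,512 / 228.184 = 4,819 s ≈ 1.34 hours.

1.3 hours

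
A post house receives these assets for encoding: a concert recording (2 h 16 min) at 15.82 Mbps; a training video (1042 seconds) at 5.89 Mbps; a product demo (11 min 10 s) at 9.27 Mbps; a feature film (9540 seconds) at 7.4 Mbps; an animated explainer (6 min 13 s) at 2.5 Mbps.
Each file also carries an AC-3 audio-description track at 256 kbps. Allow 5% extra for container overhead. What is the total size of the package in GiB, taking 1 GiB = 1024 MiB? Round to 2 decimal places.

Audio: 256 kbps = 0.256 Mbps.
concert recording: 16.076 Mbps × 8160 s × 1.05 = 137739.2 Mb
training video: 6.146 Mbps × 1042 s × 1.05 = 6724.3 Mb
product demo: 9.526 Mbps × 670 s × 1.05 = 6701.5 Mb
feature film: 7.656 Mbps × 9540 s × 1.05 = 76690.2 Mb
animated explainer: 2.756 Mbps × 373 s × 1.05 = 1079.4 Mb
Total: 228934.6 Mb = 28616.8 MB.
= 26.65 GiB.

26.65 GiB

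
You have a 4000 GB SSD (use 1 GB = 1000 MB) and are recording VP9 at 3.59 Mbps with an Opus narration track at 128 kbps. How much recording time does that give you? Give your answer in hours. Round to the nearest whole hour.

Audio: 128 kbps = 0.128 Mbps.
Total bitrate: 3.59 + 0.128 = 3.718 Mbps.
Capacity: 4000 GB = 32,000,000 Mb.
Recording time: 32,000,000 / 3.718 = 8,606,778 s ≈ 2,391 hours.

2391 hours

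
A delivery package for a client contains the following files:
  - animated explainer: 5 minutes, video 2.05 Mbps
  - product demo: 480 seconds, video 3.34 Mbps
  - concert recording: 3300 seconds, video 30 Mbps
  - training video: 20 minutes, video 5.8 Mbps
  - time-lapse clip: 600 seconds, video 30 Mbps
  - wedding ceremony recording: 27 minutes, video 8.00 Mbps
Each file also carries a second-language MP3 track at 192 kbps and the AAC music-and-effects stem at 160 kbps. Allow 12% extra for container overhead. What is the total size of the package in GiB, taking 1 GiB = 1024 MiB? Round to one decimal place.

Audio total: 192 + 160 = 352 kbps = 0.352 Mbps.
animated explainer: 2.402 Mbps × 300 s × 1.12 = 807.1 Mb
product demo: 3.692 Mbps × 480 s × 1.12 = 1984.8 Mb
concert recording: 30.352 Mbps × 3300 s × 1.12 = 112181.0 Mb
training video: 6.152 Mbps × 1200 s × 1.12 = 8268.3 Mb
time-lapse clip: 30.352 Mbps × 600 s × 1.12 = 20396.5 Mb
wedding ceremony recording: 8.352 Mbps × 1620 s × 1.12 = 15153.9 Mb
Total: 158791.6 Mb = 19848.9 MB.
= 18.49 GiB.

18.5 GiB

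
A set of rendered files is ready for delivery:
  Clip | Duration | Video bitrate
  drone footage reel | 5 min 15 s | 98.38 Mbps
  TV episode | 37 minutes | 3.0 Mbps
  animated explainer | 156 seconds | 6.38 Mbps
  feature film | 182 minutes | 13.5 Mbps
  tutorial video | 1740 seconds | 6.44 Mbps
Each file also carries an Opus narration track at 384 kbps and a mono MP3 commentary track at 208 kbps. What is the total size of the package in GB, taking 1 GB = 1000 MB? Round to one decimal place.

25.8 GB

Audio total: 384 + 208 = 592 kbps = 0.592 Mbps.
drone footage reel: 98.972 Mbps × 315 s = 31176.2 Mb
TV episode: 3.592 Mbps × 2220 s = 7974.2 Mb
animated explainer: 6.972 Mbps × 156 s = 1087.6 Mb
feature film: 14.092 Mbps × 10920 s = 153884.6 Mb
tutorial video: 7.032 Mbps × 1740 s = 12235.7 Mb
Total: 206358.4 Mb = 25794.8 MB.
= 25.79 GB.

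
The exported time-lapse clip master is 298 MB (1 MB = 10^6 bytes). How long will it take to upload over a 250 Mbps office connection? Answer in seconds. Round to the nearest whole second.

File: 298 MB = 2384.0 Mb.
At 250 Mbps: 2384.0 / 250 = 9.5 s ≈ 9.54 seconds.

10 seconds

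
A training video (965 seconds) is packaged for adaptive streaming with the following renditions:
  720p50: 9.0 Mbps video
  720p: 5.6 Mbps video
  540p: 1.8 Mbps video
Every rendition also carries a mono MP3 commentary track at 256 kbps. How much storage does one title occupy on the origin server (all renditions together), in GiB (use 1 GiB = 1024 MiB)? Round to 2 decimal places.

Audio: 256 kbps = 0.256 Mbps.
Sum of rendition bitrates: (9.0+0.256) + (5.6+0.256) + (1.8+0.256) = 17.168 Mbps.
× 965 s = 16,567 Mb = 2,071 MB = 1.929 GiB.

1.93 GiB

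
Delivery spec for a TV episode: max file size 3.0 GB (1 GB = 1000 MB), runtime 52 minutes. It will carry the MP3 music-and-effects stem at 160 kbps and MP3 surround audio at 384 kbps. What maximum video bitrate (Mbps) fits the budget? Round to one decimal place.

Budget: 3.0 GB = 24000.0 Mb.
52 min = 3120 s
Total bitrate budget: 24000.0 Mb / 3120 s = 7.692 Mbps.
Audio total: 160 + 384 = 544 kbps = 0.544 Mbps.
Video: 7.692 − 0.544 = 7.148 Mbps.

7.1 Mbps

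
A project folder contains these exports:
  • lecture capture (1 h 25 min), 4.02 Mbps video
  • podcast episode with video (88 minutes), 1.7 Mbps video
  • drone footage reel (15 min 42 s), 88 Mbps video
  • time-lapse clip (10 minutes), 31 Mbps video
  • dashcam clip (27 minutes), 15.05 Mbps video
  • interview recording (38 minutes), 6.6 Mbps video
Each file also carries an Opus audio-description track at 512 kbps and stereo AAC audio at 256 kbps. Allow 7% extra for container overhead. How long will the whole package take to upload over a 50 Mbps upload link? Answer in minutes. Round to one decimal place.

65.1 minutes

Audio total: 512 + 256 = 768 kbps = 0.768 Mbps.
lecture capture: 4.788 Mbps × 5100 s × 1.07 = 26128.1 Mb
podcast episode with video: 2.468 Mbps × 5280 s × 1.07 = 13943.2 Mb
drone footage reel: 88.768 Mbps × 942 s × 1.07 = 89472.8 Mb
time-lapse clip: 31.768 Mbps × 600 s × 1.07 = 20395.1 Mb
dashcam clip: 15.818 Mbps × 1620 s × 1.07 = 27418.9 Mb
interview recording: 7.368 Mbps × 2280 s × 1.07 = 17975.0 Mb
Total: 195333.1 Mb = 24416.6 MB.
At 50 Mbps: 195333.1 / 50 = 3907 s ≈ 65.1 minutes.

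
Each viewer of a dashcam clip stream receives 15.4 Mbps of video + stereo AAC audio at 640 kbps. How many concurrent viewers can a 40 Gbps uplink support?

Audio: 640 kbps = 0.640 Mbps.
Per-viewer media rate: 16.040 Mbps.
40 Gbps = 40,000 Mbps; 40,000 / 16.040 = 2493.77 → 2493 viewers.

2493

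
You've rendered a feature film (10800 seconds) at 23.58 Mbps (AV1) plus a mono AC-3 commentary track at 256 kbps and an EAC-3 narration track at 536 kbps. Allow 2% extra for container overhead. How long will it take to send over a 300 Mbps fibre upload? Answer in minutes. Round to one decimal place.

14.9 minutes

Audio total: 256 + 536 = 792 kbps = 0.792 Mbps.
Total bitrate: 24.372 Mbps.
File: 24.372 Mbps × 10800 s = 263217.6 Mb.
With 2% container overhead: ×1.02. → 268482.0 Mb.
At 300 Mbps: 268482.0 / 300 = 894.9 s ≈ 14.9 minutes.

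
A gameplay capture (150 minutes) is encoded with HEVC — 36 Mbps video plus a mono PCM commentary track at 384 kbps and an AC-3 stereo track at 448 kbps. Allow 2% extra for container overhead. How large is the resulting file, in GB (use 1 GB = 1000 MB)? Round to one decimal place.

150 min = 9000 s
Audio total: 384 + 448 = 832 kbps = 0.832 Mbps.
Total bitrate: 36 + 0.832 = 36.832 Mbps.
Stream data: 36.832 Mbps × 9000 s = 331488.0 Mb.
With 2% container overhead: ×1.02.
338,118 Mb ÷ 8 = 42,265 MB → 42.26 GB.

42.3 GB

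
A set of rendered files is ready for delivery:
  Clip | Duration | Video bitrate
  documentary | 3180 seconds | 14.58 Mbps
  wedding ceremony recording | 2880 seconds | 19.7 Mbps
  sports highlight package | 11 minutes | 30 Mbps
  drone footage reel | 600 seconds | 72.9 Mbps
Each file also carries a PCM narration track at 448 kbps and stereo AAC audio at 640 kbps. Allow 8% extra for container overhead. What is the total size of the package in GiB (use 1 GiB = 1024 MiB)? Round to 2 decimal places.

Audio total: 448 + 640 = 1088 kbps = 1.088 Mbps.
documentary: 15.668 Mbps × 3180 s × 1.08 = 53810.2 Mb
wedding ceremony recording: 20.788 Mbps × 2880 s × 1.08 = 64659.0 Mb
sports highlight package: 31.088 Mbps × 660 s × 1.08 = 22159.5 Mb
drone footage reel: 73.988 Mbps × 600 s × 1.08 = 47944.2 Mb
Total: 188572.9 Mb = 23571.6 MB.
= 21.95 GiB.

21.95 GiB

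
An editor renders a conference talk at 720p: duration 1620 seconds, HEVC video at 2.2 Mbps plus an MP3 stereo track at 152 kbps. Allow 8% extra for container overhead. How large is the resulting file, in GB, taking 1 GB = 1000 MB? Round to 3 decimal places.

Audio: 152 kbps = 0.152 Mbps.
Total bitrate: 2.2 + 0.152 = 2.352 Mbps.
Stream data: 2.352 Mbps × 1620 s = 3810.2 Mb.
With 8% container overhead: ×1.08.
4,115 Mb ÷ 8 = 514.4 MB → 0.5144 GB.

0.514 GB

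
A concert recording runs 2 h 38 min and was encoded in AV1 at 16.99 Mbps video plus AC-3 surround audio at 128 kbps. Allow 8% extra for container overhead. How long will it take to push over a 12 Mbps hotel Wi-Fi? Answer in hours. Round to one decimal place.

2 h 38 min = 158 min = 9480 s
Audio: 128 kbps = 0.128 Mbps.
Total bitrate: 17.118 Mbps.
File: 17.118 Mbps × 9480 s = 162278.6 Mb.
With 8% container overhead: ×1.08. → 175260.9 Mb.
At 12 Mbps: 175260.9 / 12 = 14605.1 s ≈ 4.06 hours.

4.1 hours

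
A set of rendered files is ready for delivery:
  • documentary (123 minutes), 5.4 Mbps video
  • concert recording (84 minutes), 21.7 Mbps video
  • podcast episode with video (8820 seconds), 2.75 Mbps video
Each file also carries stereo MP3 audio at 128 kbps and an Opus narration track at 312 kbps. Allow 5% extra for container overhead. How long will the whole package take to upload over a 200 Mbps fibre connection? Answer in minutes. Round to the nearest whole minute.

16 minutes

Audio total: 128 + 312 = 440 kbps = 0.440 Mbps.
documentary: 5.840 Mbps × 7380 s × 1.05 = 45254.2 Mb
concert recording: 22.140 Mbps × 5040 s × 1.05 = 117164.9 Mb
podcast episode with video: 3.190 Mbps × 8820 s × 1.05 = 29542.6 Mb
Total: 191961.6 Mb = 23995.2 MB.
At 200 Mbps: 191961.6 / 200 = 960 s ≈ 16 minutes.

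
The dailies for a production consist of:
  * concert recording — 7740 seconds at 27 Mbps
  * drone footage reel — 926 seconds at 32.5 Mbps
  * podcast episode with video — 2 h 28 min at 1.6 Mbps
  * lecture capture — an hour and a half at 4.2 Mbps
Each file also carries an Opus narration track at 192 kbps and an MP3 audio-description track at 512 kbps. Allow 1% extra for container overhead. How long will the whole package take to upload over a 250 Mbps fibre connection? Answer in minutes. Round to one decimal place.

Audio total: 192 + 512 = 704 kbps = 0.704 Mbps.
concert recording: 27.704 Mbps × 7740 s × 1.01 = 216573.2 Mb
drone footage reel: 33.204 Mbps × 926 s × 1.01 = 31054.4 Mb
podcast episode with video: 2.304 Mbps × 8880 s × 1.01 = 20664.1 Mb
lecture capture: 4.904 Mbps × 5400 s × 1.01 = 26746.4 Mb
Total: 295038.2 Mb = 36879.8 MB.
At 250 Mbps: 295038.2 / 250 = 1180 s ≈ 19.7 minutes.

19.7 minutes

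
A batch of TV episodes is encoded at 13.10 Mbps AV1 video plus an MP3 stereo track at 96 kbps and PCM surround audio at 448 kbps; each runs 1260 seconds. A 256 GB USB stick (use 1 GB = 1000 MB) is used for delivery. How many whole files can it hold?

Audio total: 96 + 448 = 544 kbps = 0.544 Mbps.
Total bitrate: 13.644 Mbps.
Per item: 13.644 Mbps × 1260 s = 17,191 Mb = 2,149 MB.
Capacity: 256 GB = 2,048,000 Mb; 119.13 items → 119 complete.

119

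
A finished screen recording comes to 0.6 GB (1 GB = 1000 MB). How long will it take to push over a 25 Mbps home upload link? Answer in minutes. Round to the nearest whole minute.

File: 0.6 GB = 4800.0 Mb.
At 25 Mbps: 4800.0 / 25 = 192.0 s ≈ 3.2 minutes.

3 minutes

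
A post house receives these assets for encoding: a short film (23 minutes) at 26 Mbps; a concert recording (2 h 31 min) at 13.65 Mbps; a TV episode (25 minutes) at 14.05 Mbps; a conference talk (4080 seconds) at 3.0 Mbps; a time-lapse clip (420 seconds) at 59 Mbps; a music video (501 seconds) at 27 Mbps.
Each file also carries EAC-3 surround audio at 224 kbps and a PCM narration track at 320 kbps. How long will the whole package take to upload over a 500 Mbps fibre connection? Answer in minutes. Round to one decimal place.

8.0 minutes

Audio total: 224 + 320 = 544 kbps = 0.544 Mbps.
short film: 26.544 Mbps × 1380 s = 36630.7 Mb
concert recording: 14.194 Mbps × 9060 s = 128597.6 Mb
TV episode: 14.594 Mbps × 1500 s = 21891.0 Mb
conference talk: 3.544 Mbps × 4080 s = 14459.5 Mb
time-lapse clip: 59.544 Mbps × 420 s = 25008.5 Mb
music video: 27.544 Mbps × 501 s = 13799.5 Mb
Total: 240386.9 Mb = 30048.4 MB.
At 500 Mbps: 240386.9 / 500 = 481 s ≈ 8.01 minutes.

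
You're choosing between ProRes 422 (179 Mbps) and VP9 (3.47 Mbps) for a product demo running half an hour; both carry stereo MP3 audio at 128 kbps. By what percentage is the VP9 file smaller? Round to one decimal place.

98.0%

30 min = 1800 s
Audio: 128 kbps = 0.128 Mbps.
ProRes 422: 179.128 Mbps × 1800 s = 322430.4 Mb = 37.536 GiB.
VP9: 3.598 Mbps × 1800 s = 6476.4 Mb = 0.754 GiB.
Reduction: (1 − 0.754/37.536) × 100 = 97.99%.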